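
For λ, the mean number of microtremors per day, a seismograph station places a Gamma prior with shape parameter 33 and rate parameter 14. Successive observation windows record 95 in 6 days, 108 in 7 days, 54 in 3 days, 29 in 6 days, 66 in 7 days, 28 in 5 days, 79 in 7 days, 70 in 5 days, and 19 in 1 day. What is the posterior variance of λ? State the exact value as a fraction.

Total count: 95 + 108 + 54 + 29 + 66 + 28 + 79 + 70 + 19 = 548.
Total exposure: 6 + 7 + 3 + 6 + 7 + 5 + 7 + 5 + 1 = 47 days.
Posterior: α' = 33 + 548 = 581, β' = 14 + 47 = 61.
Posterior variance = α'/β'² = 581/3721.

581/3721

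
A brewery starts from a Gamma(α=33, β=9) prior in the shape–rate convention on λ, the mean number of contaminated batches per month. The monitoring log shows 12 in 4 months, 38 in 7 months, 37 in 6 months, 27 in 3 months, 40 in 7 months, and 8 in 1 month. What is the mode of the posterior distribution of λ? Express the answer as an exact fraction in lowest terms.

194/37

Total count: 12 + 38 + 37 + 27 + 40 + 8 = 162.
Total exposure: 4 + 7 + 6 + 3 + 7 + 1 = 28 months.
Conjugate update: add total count to the shape and total exposure to the rate, giving Gamma(195, 37).
Posterior mode = (α'−1)/β' = 194/37.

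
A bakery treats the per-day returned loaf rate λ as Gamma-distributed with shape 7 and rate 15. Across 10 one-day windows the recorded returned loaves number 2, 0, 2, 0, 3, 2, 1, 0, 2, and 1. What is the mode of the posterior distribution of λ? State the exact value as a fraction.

19/25

Total count: 2 + 0 + 2 + 0 + 3 + 2 + 1 + 0 + 2 + 1 = 13.
Total exposure: 10 days.
The Gamma prior is conjugate for the Poisson rate, so λ | data ~ Gamma(7+13, 15+10) = Gamma(20, 25).
Posterior mode = (α'−1)/β' = 19/25.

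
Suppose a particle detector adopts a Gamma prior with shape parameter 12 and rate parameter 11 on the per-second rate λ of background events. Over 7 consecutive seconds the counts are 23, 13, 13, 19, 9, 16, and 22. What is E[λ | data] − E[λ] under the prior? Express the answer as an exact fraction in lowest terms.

Total count: 23 + 13 + 13 + 19 + 9 + 16 + 22 = 115.
Total exposure: 7 seconds.
The Gamma prior is conjugate for the Poisson rate, so λ | data ~ Gamma(12+115, 11+7) = Gamma(127, 18).
Posterior mean = 127/18 = 127/18; prior mean = 12/11 = 12/11. Difference = 127/18 − 12/11 = 1181/198.

1181/198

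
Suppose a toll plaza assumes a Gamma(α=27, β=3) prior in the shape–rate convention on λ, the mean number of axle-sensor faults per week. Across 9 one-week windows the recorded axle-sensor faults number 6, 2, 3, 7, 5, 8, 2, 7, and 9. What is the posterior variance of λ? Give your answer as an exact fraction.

Total count: 6 + 2 + 3 + 7 + 5 + 8 + 2 + 7 + 9 = 49.
Total exposure: 9 weeks.
The Gamma prior is conjugate for the Poisson rate, so λ | data ~ Gamma(27+49, 3+9) = Gamma(76, 12).
Posterior variance = α'/β'² = 76/144 = 19/36.

19/36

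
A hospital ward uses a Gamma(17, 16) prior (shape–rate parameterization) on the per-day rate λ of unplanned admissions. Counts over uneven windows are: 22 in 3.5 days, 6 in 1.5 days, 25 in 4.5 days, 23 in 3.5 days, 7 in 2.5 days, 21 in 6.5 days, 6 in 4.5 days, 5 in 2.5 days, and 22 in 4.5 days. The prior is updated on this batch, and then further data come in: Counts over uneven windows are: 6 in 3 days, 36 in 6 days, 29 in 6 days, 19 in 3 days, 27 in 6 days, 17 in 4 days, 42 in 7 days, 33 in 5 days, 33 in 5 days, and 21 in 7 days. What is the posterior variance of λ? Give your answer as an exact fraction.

1668/41209

Total count: 22 + 6 + 25 + 23 + 7 + 21 + 6 + 5 + 22 = 137.
Total exposure: 3.5 + 1.5 + 4.5 + 3.5 + 2.5 + 6.5 + 4.5 + 2.5 + 4.5 = 33.5 days.
After the first batch: Gamma(17 + 137, 16 + 33.5) = Gamma(154, 99/2).
Total count: 6 + 36 + 29 + 19 + 27 + 17 + 42 + 33 + 33 + 21 = 263.
Total exposure: 3 + 6 + 6 + 3 + 6 + 4 + 7 + 5 + 5 + 7 = 52 days.
After the second batch: Gamma(154 + 263, 99/2 + 52) = Gamma(417, 203/2).
Posterior variance = α'/β'² = 417/(41209/4) = 1668/41209.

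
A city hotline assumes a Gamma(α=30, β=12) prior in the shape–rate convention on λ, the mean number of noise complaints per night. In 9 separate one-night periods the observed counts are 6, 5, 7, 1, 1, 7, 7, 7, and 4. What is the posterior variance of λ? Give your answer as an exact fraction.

25/147

Total count: 6 + 5 + 7 + 1 + 1 + 7 + 7 + 7 + 4 = 45.
Total exposure: 9 nights.
Posterior: α' = 30 + 45 = 75, β' = 12 + 9 = 21.
Posterior variance = α'/β'² = 75/441 = 25/147.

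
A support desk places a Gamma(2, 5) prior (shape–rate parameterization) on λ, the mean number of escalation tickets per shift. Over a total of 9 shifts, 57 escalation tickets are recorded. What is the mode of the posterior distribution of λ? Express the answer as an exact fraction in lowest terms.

Total count 57 over total exposure 9 shifts.
The Gamma prior is conjugate for the Poisson rate, so λ | data ~ Gamma(2+57, 5+9) = Gamma(59, 14).
Posterior mode = (α'−1)/β' = 58/14 = 29/7.

29/7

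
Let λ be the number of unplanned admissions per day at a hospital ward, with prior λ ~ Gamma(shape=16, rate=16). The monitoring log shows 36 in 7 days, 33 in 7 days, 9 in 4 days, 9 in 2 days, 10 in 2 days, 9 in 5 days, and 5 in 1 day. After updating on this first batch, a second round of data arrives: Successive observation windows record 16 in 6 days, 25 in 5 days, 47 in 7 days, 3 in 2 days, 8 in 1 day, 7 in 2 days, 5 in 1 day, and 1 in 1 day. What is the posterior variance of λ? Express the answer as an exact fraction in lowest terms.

Total count: 36 + 33 + 9 + 9 + 10 + 9 + 5 = 111.
Total exposure: 7 + 7 + 4 + 2 + 2 + 5 + 1 = 28 days.
After the first batch: Gamma(16 + 111, 16 + 28) = Gamma(127, 44).
Total count: 16 + 25 + 47 + 3 + 8 + 7 + 5 + 1 = 112.
Total exposure: 6 + 5 + 7 + 2 + 1 + 2 + 1 + 1 = 25 days.
After the second batch: Gamma(127 + 112, 44 + 25) = Gamma(239, 69).
Posterior variance = α'/β'² = 239/4761.

239/4761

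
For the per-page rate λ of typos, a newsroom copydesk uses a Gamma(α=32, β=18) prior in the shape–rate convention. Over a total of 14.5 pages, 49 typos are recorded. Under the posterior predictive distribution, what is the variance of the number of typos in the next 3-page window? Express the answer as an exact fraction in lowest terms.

34506/4225

Total count 49 over total exposure 14.5 pages.
By Gamma–Poisson conjugacy, the posterior is Gamma(α + Σx, β + Σt) = Gamma(32 + 49, 18 + 14.5) = Gamma(81, 65/2).
The posterior predictive for a window of length T is Negative Binomial with variance T·α'·(β'+T)/β'² = 3·81·(71/2)/(4225/4) = 34506/4225.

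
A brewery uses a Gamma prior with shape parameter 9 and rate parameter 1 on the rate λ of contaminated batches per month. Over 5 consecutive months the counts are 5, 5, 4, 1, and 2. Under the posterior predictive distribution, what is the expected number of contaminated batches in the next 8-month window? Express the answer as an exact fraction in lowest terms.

104/3

Total count: 5 + 5 + 4 + 1 + 2 = 17.
Total exposure: 5 months.
Gamma(α, β) with Poisson data over total exposure Σt gives posterior Gamma(α+Σx, β+Σt) = Gamma(26, 6).
Predictive mean over an 8-month window = T·E[λ|data] = 8·26/6 = 104/3.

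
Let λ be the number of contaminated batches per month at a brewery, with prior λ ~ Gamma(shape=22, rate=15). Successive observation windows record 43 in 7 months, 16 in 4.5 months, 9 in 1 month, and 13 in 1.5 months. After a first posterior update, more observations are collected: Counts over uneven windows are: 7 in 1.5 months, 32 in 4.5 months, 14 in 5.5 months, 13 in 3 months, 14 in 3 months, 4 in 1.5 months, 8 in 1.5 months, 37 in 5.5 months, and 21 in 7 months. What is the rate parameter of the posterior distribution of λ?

Total count: 43 + 16 + 9 + 13 = 81.
Total exposure: 7 + 4.5 + 1 + 1.5 = 14 months.
After the first batch: Gamma(22 + 81, 15 + 14) = Gamma(103, 29).
Total count: 7 + 32 + 14 + 13 + 14 + 4 + 8 + 37 + 21 = 150.
Total exposure: 1.5 + 4.5 + 5.5 + 3 + 3 + 1.5 + 1.5 + 5.5 + 7 = 33 months.
After the second batch: Gamma(103 + 150, 29 + 33) = Gamma(253, 62).

62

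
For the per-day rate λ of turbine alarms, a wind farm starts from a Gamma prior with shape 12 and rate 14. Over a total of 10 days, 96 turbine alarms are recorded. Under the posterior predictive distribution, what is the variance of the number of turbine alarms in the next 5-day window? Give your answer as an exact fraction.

435/16

Total count 96 over total exposure 10 days.
Conjugate update: add total count to the shape and total exposure to the rate, giving Gamma(108, 24).
The posterior predictive for a window of length T is Negative Binomial with variance T·α'·(β'+T)/β'² = 5·108·29/576 = 435/16.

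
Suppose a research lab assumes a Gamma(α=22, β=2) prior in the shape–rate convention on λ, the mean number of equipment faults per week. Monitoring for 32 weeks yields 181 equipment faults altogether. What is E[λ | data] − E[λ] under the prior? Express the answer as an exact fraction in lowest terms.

Total count 181 over total exposure 32 weeks.
By Gamma–Poisson conjugacy, the posterior is Gamma(α + Σx, β + Σt) = Gamma(22 + 181, 2 + 32) = Gamma(203, 34).
Posterior mean = 203/34 = 203/34; prior mean = 22/2 = 11. Difference = 203/34 − 11 = -171/34.

-171/34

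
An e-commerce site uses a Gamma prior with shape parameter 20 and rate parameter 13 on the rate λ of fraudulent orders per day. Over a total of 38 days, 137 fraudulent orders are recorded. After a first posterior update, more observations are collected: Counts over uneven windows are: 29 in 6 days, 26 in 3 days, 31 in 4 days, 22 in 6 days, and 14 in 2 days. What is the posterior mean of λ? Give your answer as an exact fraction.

Total count 137 over total exposure 38 days.
After the first batch: Gamma(20 + 137, 13 + 38) = Gamma(157, 51).
Total count: 29 + 26 + 31 + 22 + 14 = 122.
Total exposure: 6 + 3 + 4 + 6 + 2 = 21 days.
After the second batch: Gamma(157 + 122, 51 + 21) = Gamma(279, 72).
Posterior mean = α'/β' = 279/72 = 31/8.

31/8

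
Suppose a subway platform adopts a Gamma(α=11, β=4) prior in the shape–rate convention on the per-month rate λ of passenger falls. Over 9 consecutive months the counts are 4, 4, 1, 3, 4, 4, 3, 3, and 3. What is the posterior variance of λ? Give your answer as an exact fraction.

40/169

Total count: 4 + 4 + 1 + 3 + 4 + 4 + 3 + 3 + 3 = 29.
Total exposure: 9 months.
Posterior: α' = 11 + 29 = 40, β' = 4 + 9 = 13.
Posterior variance = α'/β'² = 40/169.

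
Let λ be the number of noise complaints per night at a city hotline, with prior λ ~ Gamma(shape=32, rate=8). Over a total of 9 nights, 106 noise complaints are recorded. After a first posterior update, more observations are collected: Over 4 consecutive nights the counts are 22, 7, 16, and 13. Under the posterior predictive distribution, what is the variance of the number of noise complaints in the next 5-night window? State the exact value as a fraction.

Total count 106 over total exposure 9 nights.
After the first batch: Gamma(32 + 106, 8 + 9) = Gamma(138, 17).
Total count: 22 + 7 + 16 + 13 = 58.
Total exposure: 4 nights.
After the second batch: Gamma(138 + 58, 17 + 4) = Gamma(196, 21).
The posterior predictive for a window of length T is Negative Binomial with variance T·α'·(β'+T)/β'² = 5·196·26/441 = 520/9.

520/9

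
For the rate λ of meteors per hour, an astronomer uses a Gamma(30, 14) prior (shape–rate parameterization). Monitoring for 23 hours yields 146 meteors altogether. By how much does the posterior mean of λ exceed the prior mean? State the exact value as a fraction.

677/259

Total count 146 over total exposure 23 hours.
Conjugate update: add total count to the shape and total exposure to the rate, giving Gamma(176, 37).
Posterior mean = 176/37 = 176/37; prior mean = 30/14 = 15/7. Difference = 176/37 − 15/7 = 677/259.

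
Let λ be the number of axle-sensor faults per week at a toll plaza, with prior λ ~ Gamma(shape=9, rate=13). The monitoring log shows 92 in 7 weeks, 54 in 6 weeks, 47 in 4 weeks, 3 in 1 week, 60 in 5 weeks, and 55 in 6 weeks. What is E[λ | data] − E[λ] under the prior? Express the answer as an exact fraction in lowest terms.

1891/273

Total count: 92 + 54 + 47 + 3 + 60 + 55 = 311.
Total exposure: 7 + 6 + 4 + 1 + 5 + 6 = 29 weeks.
By Gamma–Poisson conjugacy, the posterior is Gamma(α + Σx, β + Σt) = Gamma(9 + 311, 13 + 29) = Gamma(320, 42).
Posterior mean = 320/42 = 160/21; prior mean = 9/13 = 9/13. Difference = 160/21 − 9/13 = 1891/273.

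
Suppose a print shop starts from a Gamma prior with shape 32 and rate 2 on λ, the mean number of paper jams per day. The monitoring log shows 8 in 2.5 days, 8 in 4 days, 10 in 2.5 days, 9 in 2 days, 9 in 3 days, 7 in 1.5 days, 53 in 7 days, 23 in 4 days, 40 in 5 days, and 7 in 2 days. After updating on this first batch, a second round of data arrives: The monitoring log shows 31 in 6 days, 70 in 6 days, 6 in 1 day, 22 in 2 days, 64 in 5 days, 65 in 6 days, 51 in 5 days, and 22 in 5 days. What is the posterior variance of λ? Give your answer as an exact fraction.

Total count: 8 + 8 + 10 + 9 + 9 + 7 + 53 + 23 + 40 + 7 = 174.
Total exposure: 2.5 + 4 + 2.5 + 2 + 3 + 1.5 + 7 + 4 + 5 + 2 = 33.5 days.
After the first batch: Gamma(32 + 174, 2 + 33.5) = Gamma(206, 71/2).
Total count: 31 + 70 + 6 + 22 + 64 + 65 + 51 + 22 = 331.
Total exposure: 6 + 6 + 1 + 2 + 5 + 6 + 5 + 5 = 36 days.
After the second batch: Gamma(206 + 331, 71/2 + 36) = Gamma(537, 143/2).
Posterior variance = α'/β'² = 537/(20449/4) = 2148/20449.

2148/20449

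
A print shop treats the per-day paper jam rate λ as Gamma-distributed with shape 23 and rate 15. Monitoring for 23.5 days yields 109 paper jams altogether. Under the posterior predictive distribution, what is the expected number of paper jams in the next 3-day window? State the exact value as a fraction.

72/7

Total count 109 over total exposure 23.5 days.
Conjugate update: add total count to the shape and total exposure to the rate, giving Gamma(132, 77/2).
Predictive mean over a 3-day window = T·E[λ|data] = 3·132/(77/2) = 72/7.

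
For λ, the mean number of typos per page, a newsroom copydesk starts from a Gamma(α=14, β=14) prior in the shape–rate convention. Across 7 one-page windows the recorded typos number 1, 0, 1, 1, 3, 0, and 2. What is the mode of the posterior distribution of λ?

Total count: 1 + 0 + 1 + 1 + 3 + 0 + 2 = 8.
Total exposure: 7 pages.
Gamma(α, β) with Poisson data over total exposure Σt gives posterior Gamma(α+Σx, β+Σt) = Gamma(22, 21).
Posterior mode = (α'−1)/β' = 21/21 = 1.

1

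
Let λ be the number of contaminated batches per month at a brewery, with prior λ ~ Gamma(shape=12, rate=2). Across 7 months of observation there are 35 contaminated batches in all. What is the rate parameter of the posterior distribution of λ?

9

Total count 35 over total exposure 7 months.
Posterior: α' = 12 + 35 = 47, β' = 2 + 7 = 9.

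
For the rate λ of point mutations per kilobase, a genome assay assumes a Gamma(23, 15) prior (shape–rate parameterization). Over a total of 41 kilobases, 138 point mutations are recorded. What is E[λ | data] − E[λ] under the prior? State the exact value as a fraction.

161/120

Total count 138 over total exposure 41 kilobases.
The Gamma prior is conjugate for the Poisson rate, so λ | data ~ Gamma(23+138, 15+41) = Gamma(161, 56).
Posterior mean = 161/56 = 23/8; prior mean = 23/15 = 23/15. Difference = 23/8 − 23/15 = 161/120.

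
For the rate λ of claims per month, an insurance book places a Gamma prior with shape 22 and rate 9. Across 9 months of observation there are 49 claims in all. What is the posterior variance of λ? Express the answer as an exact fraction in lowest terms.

71/324

Total count 49 over total exposure 9 months.
Gamma(α, β) with Poisson data over total exposure Σt gives posterior Gamma(α+Σx, β+Σt) = Gamma(71, 18).
Posterior variance = α'/β'² = 71/324.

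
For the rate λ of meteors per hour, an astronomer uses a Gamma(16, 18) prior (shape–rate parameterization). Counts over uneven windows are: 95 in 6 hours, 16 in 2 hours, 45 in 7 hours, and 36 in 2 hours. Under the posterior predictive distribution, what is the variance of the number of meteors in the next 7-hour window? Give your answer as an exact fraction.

1248/25

Total count: 95 + 16 + 45 + 36 = 192.
Total exposure: 6 + 2 + 7 + 2 = 17 hours.
Conjugate update: add total count to the shape and total exposure to the rate, giving Gamma(208, 35).
The posterior predictive for a window of length T is Negative Binomial with variance T·α'·(β'+T)/β'² = 7·208·42/1225 = 1248/25.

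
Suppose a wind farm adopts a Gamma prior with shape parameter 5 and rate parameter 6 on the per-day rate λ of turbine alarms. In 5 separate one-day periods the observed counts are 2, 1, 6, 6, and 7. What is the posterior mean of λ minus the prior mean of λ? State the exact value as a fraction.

107/66

Total count: 2 + 1 + 6 + 6 + 7 = 22.
Total exposure: 5 days.
The Gamma prior is conjugate for the Poisson rate, so λ | data ~ Gamma(5+22, 6+5) = Gamma(27, 11).
Posterior mean = 27/11 = 27/11; prior mean = 5/6 = 5/6. Difference = 27/11 − 5/6 = 107/66.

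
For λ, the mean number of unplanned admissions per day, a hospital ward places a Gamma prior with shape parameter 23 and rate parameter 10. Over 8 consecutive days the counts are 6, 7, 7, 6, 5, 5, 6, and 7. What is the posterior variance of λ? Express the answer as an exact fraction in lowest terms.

2/9

Total count: 6 + 7 + 7 + 6 + 5 + 5 + 6 + 7 = 49.
Total exposure: 8 days.
Conjugate update: add total count to the shape and total exposure to the rate, giving Gamma(72, 18).
Posterior variance = α'/β'² = 72/324 = 2/9.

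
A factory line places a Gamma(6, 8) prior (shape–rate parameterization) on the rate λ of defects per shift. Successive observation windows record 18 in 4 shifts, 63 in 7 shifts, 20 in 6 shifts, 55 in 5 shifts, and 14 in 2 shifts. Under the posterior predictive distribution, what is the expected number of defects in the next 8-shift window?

Total count: 18 + 63 + 20 + 55 + 14 = 170.
Total exposure: 4 + 7 + 6 + 5 + 2 = 24 shifts.
Gamma(α, β) with Poisson data over total exposure Σt gives posterior Gamma(α+Σx, β+Σt) = Gamma(176, 32).
Predictive mean over an 8-shift window = T·E[λ|data] = 8·176/32 = 44.

44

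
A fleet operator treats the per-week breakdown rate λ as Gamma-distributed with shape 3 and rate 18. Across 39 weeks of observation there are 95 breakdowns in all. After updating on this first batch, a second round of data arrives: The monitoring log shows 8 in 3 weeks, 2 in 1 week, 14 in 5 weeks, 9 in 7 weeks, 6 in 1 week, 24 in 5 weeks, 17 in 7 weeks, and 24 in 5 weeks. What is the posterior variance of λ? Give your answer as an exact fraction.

202/8281

Total count 95 over total exposure 39 weeks.
After the first batch: Gamma(3 + 95, 18 + 39) = Gamma(98, 57).
Total count: 8 + 2 + 14 + 9 + 6 + 24 + 17 + 24 = 104.
Total exposure: 3 + 1 + 5 + 7 + 1 + 5 + 7 + 5 = 34 weeks.
After the second batch: Gamma(98 + 104, 57 + 34) = Gamma(202, 91).
Posterior variance = α'/β'² = 202/8281.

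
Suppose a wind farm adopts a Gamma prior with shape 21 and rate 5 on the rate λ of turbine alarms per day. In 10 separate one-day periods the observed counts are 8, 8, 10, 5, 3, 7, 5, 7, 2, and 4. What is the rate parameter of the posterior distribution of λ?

Total count: 8 + 8 + 10 + 5 + 3 + 7 + 5 + 7 + 2 + 4 = 59.
Total exposure: 10 days.
Posterior: α' = 21 + 59 = 80, β' = 5 + 10 = 15.

15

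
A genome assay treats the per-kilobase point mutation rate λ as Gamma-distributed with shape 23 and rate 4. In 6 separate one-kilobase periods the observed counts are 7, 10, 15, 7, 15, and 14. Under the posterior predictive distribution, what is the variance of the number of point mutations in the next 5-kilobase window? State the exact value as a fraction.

Total count: 7 + 10 + 15 + 7 + 15 + 14 = 68.
Total exposure: 6 kilobases.
Gamma(α, β) with Poisson data over total exposure Σt gives posterior Gamma(α+Σx, β+Σt) = Gamma(91, 10).
The posterior predictive for a window of length T is Negative Binomial with variance T·α'·(β'+T)/β'² = 5·91·15/100 = 273/4.

273/4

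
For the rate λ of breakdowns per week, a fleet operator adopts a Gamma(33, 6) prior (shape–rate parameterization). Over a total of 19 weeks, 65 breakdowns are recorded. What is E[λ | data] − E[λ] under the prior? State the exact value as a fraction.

-79/50

Total count 65 over total exposure 19 weeks.
Posterior: α' = 33 + 65 = 98, β' = 6 + 19 = 25.
Posterior mean = 98/25 = 98/25; prior mean = 33/6 = 11/2. Difference = 98/25 − 11/2 = -79/50.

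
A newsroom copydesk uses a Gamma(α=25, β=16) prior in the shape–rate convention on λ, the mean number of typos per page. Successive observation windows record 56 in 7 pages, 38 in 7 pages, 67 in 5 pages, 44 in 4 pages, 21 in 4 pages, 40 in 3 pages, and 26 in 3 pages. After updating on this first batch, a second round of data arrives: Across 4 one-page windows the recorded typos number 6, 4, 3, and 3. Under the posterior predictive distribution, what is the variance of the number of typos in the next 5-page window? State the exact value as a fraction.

96570/2809

Total count: 56 + 38 + 67 + 44 + 21 + 40 + 26 = 292.
Total exposure: 7 + 7 + 5 + 4 + 4 + 3 + 3 = 33 pages.
After the first batch: Gamma(25 + 292, 16 + 33) = Gamma(317, 49).
Total count: 6 + 4 + 3 + 3 = 16.
Total exposure: 4 pages.
After the second batch: Gamma(317 + 16, 49 + 4) = Gamma(333, 53).
The posterior predictive for a window of length T is Negative Binomial with variance T·α'·(β'+T)/β'² = 5·333·58/2809 = 96570/2809.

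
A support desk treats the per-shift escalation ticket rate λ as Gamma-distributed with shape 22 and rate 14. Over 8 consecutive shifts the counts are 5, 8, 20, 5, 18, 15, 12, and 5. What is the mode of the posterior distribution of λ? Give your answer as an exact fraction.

Total count: 5 + 8 + 20 + 5 + 18 + 15 + 12 + 5 = 88.
Total exposure: 8 shifts.
Posterior: α' = 22 + 88 = 110, β' = 14 + 8 = 22.
Posterior mode = (α'−1)/β' = 109/22.

109/22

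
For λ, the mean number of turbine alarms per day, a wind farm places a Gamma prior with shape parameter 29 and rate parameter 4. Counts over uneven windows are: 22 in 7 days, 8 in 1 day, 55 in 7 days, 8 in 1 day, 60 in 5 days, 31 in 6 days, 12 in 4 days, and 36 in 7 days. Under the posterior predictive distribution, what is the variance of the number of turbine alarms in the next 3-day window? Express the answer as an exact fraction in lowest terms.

3915/196

Total count: 22 + 8 + 55 + 8 + 60 + 31 + 12 + 36 = 232.
Total exposure: 7 + 1 + 7 + 1 + 5 + 6 + 4 + 7 = 38 days.
By Gamma–Poisson conjugacy, the posterior is Gamma(α + Σx, β + Σt) = Gamma(29 + 232, 4 + 38) = Gamma(261, 42).
The posterior predictive for a window of length T is Negative Binomial with variance T·α'·(β'+T)/β'² = 3·261·45/1764 = 3915/196.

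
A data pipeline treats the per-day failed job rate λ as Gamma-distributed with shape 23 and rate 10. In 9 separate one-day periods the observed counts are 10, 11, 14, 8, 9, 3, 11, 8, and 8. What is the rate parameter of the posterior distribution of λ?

19

Total count: 10 + 11 + 14 + 8 + 9 + 3 + 11 + 8 + 8 = 82.
Total exposure: 9 days.
Conjugate update: add total count to the shape and total exposure to the rate, giving Gamma(105, 19).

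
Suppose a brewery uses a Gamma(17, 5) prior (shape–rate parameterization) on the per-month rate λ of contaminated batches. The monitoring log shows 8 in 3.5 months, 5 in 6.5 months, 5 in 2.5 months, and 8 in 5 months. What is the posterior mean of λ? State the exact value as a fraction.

Total count: 8 + 5 + 5 + 8 = 26.
Total exposure: 3.5 + 6.5 + 2.5 + 5 = 17.5 months.
Posterior: α' = 17 + 26 = 43, β' = 5 + 17.5 = 45/2.
Posterior mean = α'/β' = 43/(45/2) = 86/45.

86/45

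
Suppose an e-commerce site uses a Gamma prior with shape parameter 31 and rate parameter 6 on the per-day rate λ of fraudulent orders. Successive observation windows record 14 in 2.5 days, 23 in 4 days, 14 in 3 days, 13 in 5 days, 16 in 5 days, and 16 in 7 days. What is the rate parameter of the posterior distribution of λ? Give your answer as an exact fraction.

65/2

Total count: 14 + 23 + 14 + 13 + 16 + 16 = 96.
Total exposure: 2.5 + 4 + 3 + 5 + 5 + 7 = 26.5 days.
Conjugate update: add total count to the shape and total exposure to the rate, giving Gamma(127, 65/2).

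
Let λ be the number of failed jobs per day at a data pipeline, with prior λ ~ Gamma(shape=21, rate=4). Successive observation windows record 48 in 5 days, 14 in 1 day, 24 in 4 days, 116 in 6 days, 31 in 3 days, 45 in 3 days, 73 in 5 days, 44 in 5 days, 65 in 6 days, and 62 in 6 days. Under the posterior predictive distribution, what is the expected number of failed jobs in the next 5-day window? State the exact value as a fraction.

Total count: 48 + 14 + 24 + 116 + 31 + 45 + 73 + 44 + 65 + 62 = 522.
Total exposure: 5 + 1 + 4 + 6 + 3 + 3 + 5 + 5 + 6 + 6 = 44 days.
Conjugate update: add total count to the shape and total exposure to the rate, giving Gamma(543, 48).
Predictive mean over a 5-day window = T·E[λ|data] = 5·543/48 = 905/16.

905/16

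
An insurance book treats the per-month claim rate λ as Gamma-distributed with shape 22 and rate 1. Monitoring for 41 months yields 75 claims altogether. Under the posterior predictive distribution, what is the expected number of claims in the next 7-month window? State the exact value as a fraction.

Total count 75 over total exposure 41 months.
The Gamma prior is conjugate for the Poisson rate, so λ | data ~ Gamma(22+75, 1+41) = Gamma(97, 42).
Predictive mean over a 7-month window = T·E[λ|data] = 7·97/42 = 97/6.

97/6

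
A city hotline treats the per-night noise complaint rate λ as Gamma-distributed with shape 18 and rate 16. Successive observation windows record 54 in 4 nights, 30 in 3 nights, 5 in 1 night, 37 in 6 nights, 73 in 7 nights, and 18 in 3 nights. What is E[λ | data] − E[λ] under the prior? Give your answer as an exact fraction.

Total count: 54 + 30 + 5 + 37 + 73 + 18 = 217.
Total exposure: 4 + 3 + 1 + 6 + 7 + 3 = 24 nights.
Gamma(α, β) with Poisson data over total exposure Σt gives posterior Gamma(α+Σx, β+Σt) = Gamma(235, 40).
Posterior mean = 235/40 = 47/8; prior mean = 18/16 = 9/8. Difference = 47/8 − 9/8 = 19/4.

19/4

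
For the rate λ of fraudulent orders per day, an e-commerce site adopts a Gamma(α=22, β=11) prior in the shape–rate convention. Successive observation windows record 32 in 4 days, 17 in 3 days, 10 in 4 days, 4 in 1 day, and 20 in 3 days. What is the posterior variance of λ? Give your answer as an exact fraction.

105/676

Total count: 32 + 17 + 10 + 4 + 20 = 83.
Total exposure: 4 + 3 + 4 + 1 + 3 = 15 days.
The Gamma prior is conjugate for the Poisson rate, so λ | data ~ Gamma(22+83, 11+15) = Gamma(105, 26).
Posterior variance = α'/β'² = 105/676.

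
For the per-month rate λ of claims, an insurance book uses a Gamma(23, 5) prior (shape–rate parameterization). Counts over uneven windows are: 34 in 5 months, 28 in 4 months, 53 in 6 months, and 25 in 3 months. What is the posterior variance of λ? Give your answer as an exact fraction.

Total count: 34 + 28 + 53 + 25 = 140.
Total exposure: 5 + 4 + 6 + 3 = 18 months.
The Gamma prior is conjugate for the Poisson rate, so λ | data ~ Gamma(23+140, 5+18) = Gamma(163, 23).
Posterior variance = α'/β'² = 163/529.

163/529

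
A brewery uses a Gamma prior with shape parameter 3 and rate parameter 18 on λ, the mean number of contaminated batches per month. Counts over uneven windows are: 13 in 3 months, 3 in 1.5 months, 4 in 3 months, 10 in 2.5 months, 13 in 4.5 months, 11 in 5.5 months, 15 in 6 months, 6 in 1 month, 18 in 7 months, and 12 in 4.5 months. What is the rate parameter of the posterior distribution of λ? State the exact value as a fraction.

113/2

Total count: 13 + 3 + 4 + 10 + 13 + 11 + 15 + 6 + 18 + 12 = 105.
Total exposure: 3 + 1.5 + 3 + 2.5 + 4.5 + 5.5 + 6 + 1 + 7 + 4.5 = 38.5 months.
Conjugate update: add total count to the shape and total exposure to the rate, giving Gamma(108, 113/2).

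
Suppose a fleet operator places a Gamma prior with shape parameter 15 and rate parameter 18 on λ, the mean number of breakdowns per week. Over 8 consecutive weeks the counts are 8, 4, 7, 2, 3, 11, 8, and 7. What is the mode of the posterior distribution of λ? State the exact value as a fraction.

Total count: 8 + 4 + 7 + 2 + 3 + 11 + 8 + 7 = 50.
Total exposure: 8 weeks.
Conjugate update: add total count to the shape and total exposure to the rate, giving Gamma(65, 26).
Posterior mode = (α'−1)/β' = 64/26 = 32/13.

32/13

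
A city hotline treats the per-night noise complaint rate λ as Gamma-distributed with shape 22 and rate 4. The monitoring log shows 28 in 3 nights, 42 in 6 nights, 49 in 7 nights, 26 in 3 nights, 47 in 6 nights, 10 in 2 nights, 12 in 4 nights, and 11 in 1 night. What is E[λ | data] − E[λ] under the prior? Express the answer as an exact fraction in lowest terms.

49/36

Total count: 28 + 42 + 49 + 26 + 47 + 10 + 12 + 11 = 225.
Total exposure: 3 + 6 + 7 + 3 + 6 + 2 + 4 + 1 = 32 nights.
The Gamma prior is conjugate for the Poisson rate, so λ | data ~ Gamma(22+225, 4+32) = Gamma(247, 36).
Posterior mean = 247/36 = 247/36; prior mean = 22/4 = 11/2. Difference = 247/36 − 11/2 = 49/36.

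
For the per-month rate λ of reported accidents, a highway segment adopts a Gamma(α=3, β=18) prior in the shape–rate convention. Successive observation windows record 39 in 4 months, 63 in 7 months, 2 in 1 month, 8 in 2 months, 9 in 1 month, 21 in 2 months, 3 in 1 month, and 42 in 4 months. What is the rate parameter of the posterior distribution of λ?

40

Total count: 39 + 63 + 2 + 8 + 9 + 21 + 3 + 42 = 187.
Total exposure: 4 + 7 + 1 + 2 + 1 + 2 + 1 + 4 = 22 months.
Gamma(α, β) with Poisson data over total exposure Σt gives posterior Gamma(α+Σx, β+Σt) = Gamma(190, 40).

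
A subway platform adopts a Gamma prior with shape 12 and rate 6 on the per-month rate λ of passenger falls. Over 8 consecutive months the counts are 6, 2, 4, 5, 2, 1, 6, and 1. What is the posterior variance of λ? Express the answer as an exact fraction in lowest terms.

Total count: 6 + 2 + 4 + 5 + 2 + 1 + 6 + 1 = 27.
Total exposure: 8 months.
The Gamma prior is conjugate for the Poisson rate, so λ | data ~ Gamma(12+27, 6+8) = Gamma(39, 14).
Posterior variance = α'/β'² = 39/196.

39/196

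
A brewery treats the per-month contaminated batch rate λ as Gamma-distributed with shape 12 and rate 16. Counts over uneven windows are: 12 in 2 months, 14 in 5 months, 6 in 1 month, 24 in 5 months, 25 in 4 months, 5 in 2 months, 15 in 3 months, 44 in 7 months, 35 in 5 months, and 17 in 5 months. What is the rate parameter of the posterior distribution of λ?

Total count: 12 + 14 + 6 + 24 + 25 + 5 + 15 + 44 + 35 + 17 = 197.
Total exposure: 2 + 5 + 1 + 5 + 4 + 2 + 3 + 7 + 5 + 5 = 39 months.
Gamma(α, β) with Poisson data over total exposure Σt gives posterior Gamma(α+Σx, β+Σt) = Gamma(209, 55).

55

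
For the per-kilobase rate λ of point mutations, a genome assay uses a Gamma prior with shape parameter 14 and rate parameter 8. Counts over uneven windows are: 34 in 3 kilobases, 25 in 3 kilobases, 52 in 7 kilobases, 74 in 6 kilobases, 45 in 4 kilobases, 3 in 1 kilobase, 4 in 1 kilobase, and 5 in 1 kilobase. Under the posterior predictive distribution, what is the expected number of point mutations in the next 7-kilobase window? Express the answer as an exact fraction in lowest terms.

Total count: 34 + 25 + 52 + 74 + 45 + 3 + 4 + 5 = 242.
Total exposure: 3 + 3 + 7 + 6 + 4 + 1 + 1 + 1 = 26 kilobases.
Posterior: α' = 14 + 242 = 256, β' = 8 + 26 = 34.
Predictive mean over a 7-kilobase window = T·E[λ|data] = 7·256/34 = 896/17.

896/17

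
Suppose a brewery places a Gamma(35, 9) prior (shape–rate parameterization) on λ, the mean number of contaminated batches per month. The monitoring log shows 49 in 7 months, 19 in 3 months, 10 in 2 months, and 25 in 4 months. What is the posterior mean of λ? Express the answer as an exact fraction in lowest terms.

138/25

Total count: 49 + 19 + 10 + 25 = 103.
Total exposure: 7 + 3 + 2 + 4 = 16 months.
Posterior: α' = 35 + 103 = 138, β' = 9 + 16 = 25.
Posterior mean = α'/β' = 138/25.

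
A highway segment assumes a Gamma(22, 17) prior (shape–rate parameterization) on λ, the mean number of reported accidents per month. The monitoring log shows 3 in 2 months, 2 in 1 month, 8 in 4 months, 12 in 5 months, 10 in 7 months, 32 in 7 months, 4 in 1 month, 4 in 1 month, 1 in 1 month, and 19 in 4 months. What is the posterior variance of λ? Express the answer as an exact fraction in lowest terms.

117/2500

Total count: 3 + 2 + 8 + 12 + 10 + 32 + 4 + 4 + 1 + 19 = 95.
Total exposure: 2 + 1 + 4 + 5 + 7 + 7 + 1 + 1 + 1 + 4 = 33 months.
Posterior: α' = 22 + 95 = 117, β' = 17 + 33 = 50.
Posterior variance = α'/β'² = 117/2500.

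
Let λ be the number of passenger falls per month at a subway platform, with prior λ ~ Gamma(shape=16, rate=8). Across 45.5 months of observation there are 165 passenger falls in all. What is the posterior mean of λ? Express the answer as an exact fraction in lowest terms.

Total count 165 over total exposure 45.5 months.
The Gamma prior is conjugate for the Poisson rate, so λ | data ~ Gamma(16+165, 8+45.5) = Gamma(181, 107/2).
Posterior mean = α'/β' = 181/(107/2) = 362/107.

362/107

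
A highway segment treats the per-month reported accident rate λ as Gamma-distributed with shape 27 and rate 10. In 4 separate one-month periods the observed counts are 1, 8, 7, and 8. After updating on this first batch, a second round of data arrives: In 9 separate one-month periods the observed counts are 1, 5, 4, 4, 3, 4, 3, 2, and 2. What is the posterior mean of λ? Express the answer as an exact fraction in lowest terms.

Total count: 1 + 8 + 7 + 8 = 24.
Total exposure: 4 months.
After the first batch: Gamma(27 + 24, 10 + 4) = Gamma(51, 14).
Total count: 1 + 5 + 4 + 4 + 3 + 4 + 3 + 2 + 2 = 28.
Total exposure: 9 months.
After the second batch: Gamma(51 + 28, 14 + 9) = Gamma(79, 23).
Posterior mean = α'/β' = 79/23.

79/23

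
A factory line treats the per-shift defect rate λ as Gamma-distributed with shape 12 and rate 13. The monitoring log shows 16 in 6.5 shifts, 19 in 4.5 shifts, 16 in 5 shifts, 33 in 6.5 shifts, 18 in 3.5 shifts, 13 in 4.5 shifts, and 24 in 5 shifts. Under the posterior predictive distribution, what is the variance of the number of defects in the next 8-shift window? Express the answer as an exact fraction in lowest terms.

Total count: 16 + 19 + 16 + 33 + 18 + 13 + 24 = 139.
Total exposure: 6.5 + 4.5 + 5 + 6.5 + 3.5 + 4.5 + 5 = 35.5 shifts.
Conjugate update: add total count to the shape and total exposure to the rate, giving Gamma(151, 97/2).
The posterior predictive for a window of length T is Negative Binomial with variance T·α'·(β'+T)/β'² = 8·151·(113/2)/(9409/4) = 273008/9409.

273008/9409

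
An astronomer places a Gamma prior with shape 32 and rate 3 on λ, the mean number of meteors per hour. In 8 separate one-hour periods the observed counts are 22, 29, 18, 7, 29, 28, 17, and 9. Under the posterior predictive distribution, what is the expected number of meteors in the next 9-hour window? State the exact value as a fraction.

1719/11

Total count: 22 + 29 + 18 + 7 + 29 + 28 + 17 + 9 = 159.
Total exposure: 8 hours.
Posterior: α' = 32 + 159 = 191, β' = 3 + 8 = 11.
Predictive mean over a 9-hour window = T·E[λ|data] = 9·191/11 = 1719/11.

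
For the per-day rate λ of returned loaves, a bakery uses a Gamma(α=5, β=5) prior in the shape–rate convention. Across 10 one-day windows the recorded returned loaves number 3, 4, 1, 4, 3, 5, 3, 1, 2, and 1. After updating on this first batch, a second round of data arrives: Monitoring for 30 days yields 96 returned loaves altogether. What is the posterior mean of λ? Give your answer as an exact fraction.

128/45

Total count: 3 + 4 + 1 + 4 + 3 + 5 + 3 + 1 + 2 + 1 = 27.
Total exposure: 10 days.
After the first batch: Gamma(5 + 27, 5 + 10) = Gamma(32, 15).
Total count 96 over total exposure 30 days.
After the second batch: Gamma(32 + 96, 15 + 30) = Gamma(128, 45).
Posterior mean = α'/β' = 128/45.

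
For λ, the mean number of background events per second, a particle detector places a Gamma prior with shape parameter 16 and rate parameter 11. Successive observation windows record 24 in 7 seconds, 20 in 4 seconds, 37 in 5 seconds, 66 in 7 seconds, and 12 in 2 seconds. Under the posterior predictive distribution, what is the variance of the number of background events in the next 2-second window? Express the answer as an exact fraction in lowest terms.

3325/324

Total count: 24 + 20 + 37 + 66 + 12 = 159.
Total exposure: 7 + 4 + 5 + 7 + 2 = 25 seconds.
Posterior: α' = 16 + 159 = 175, β' = 11 + 25 = 36.
The posterior predictive for a window of length T is Negative Binomial with variance T·α'·(β'+T)/β'² = 2·175·38/1296 = 3325/324.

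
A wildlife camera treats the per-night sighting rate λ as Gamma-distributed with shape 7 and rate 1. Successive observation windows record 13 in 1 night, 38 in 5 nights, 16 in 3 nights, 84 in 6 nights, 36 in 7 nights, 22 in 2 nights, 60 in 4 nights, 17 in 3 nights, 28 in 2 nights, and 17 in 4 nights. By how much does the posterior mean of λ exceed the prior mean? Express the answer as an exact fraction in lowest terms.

36/19

Total count: 13 + 38 + 16 + 84 + 36 + 22 + 60 + 17 + 28 + 17 = 331.
Total exposure: 1 + 5 + 3 + 6 + 7 + 2 + 4 + 3 + 2 + 4 = 37 nights.
Conjugate update: add total count to the shape and total exposure to the rate, giving Gamma(338, 38).
Posterior mean = 338/38 = 169/19; prior mean = 7/1 = 7. Difference = 169/19 − 7 = 36/19.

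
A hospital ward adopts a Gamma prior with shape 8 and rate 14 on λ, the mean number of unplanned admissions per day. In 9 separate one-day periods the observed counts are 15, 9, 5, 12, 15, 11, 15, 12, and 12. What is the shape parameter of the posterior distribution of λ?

Total count: 15 + 9 + 5 + 12 + 15 + 11 + 15 + 12 + 12 = 106.
Total exposure: 9 days.
Posterior: α' = 8 + 106 = 114, β' = 14 + 9 = 23.

114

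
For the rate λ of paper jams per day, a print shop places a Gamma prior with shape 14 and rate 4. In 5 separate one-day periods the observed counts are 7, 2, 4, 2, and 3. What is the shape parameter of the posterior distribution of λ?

32

Total count: 7 + 2 + 4 + 2 + 3 = 18.
Total exposure: 5 days.
Gamma(α, β) with Poisson data over total exposure Σt gives posterior Gamma(α+Σx, β+Σt) = Gamma(32, 9).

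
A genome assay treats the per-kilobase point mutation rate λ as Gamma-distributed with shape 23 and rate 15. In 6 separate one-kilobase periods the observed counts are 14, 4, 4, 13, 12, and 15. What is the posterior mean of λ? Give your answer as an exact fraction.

Total count: 14 + 4 + 4 + 13 + 12 + 15 = 62.
Total exposure: 6 kilobases.
By Gamma–Poisson conjugacy, the posterior is Gamma(α + Σx, β + Σt) = Gamma(23 + 62, 15 + 6) = Gamma(85, 21).
Posterior mean = α'/β' = 85/21.

85/21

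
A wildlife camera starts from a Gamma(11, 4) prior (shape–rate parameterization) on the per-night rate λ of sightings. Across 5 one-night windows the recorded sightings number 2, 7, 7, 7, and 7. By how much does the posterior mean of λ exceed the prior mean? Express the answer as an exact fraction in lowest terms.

65/36

Total count: 2 + 7 + 7 + 7 + 7 = 30.
Total exposure: 5 nights.
The Gamma prior is conjugate for the Poisson rate, so λ | data ~ Gamma(11+30, 4+5) = Gamma(41, 9).
Posterior mean = 41/9 = 41/9; prior mean = 11/4 = 11/4. Difference = 41/9 − 11/4 = 65/36.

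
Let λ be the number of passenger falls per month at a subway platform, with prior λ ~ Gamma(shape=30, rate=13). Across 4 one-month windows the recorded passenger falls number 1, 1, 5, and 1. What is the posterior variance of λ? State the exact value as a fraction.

38/289

Total count: 1 + 1 + 5 + 1 = 8.
Total exposure: 4 months.
Conjugate update: add total count to the shape and total exposure to the rate, giving Gamma(38, 17).
Posterior variance = α'/β'² = 38/289.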